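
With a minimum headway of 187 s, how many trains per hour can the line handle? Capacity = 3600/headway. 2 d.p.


Capacity = 3600 / headway
Capacity = 3600 / 187
Capacity = 19.25 trains/hour

19.25


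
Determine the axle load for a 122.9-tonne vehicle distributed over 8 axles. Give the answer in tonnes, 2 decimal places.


Load per axle = total weight / number of axles
Load = 122.9 / 8
Load = 15.36 tonnes

15.36


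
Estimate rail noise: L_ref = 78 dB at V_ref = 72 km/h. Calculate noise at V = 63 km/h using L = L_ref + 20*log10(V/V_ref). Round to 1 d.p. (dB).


V/V_ref = 63 / 72 = 0.875
log10(0.875) = -0.057992
20 * -0.057992 = -1.1598
L = 78 + -1.1598 = 76.8 dB

76.8


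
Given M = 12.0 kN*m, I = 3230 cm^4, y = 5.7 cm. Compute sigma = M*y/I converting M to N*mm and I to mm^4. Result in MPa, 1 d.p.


Convert units:
M = 12.0 kN*m = 12000000 N*mm
y = 5.7 cm = 57 mm
I = 3230 cm^4 = 32300000 mm^4
sigma = 12000000 * 57 / 32300000
sigma = 21.2 MPa

21.2


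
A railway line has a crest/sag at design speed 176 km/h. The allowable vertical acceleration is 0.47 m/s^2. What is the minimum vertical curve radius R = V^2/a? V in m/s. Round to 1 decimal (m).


Convert speed: V = 176 / 3.6 = 48.8889 m/s
V^2 = 2390.1235 m^2/s^2
R_v = 2390.1235 / 0.47
R_v = 5085.4 m

5085.4


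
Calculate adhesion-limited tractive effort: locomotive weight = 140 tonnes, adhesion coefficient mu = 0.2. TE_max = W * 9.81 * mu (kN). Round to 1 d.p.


TE_max = W * g * mu
TE_max = 140 * 9.81 * 0.2
TE_max = 1373.4 * 0.2
TE_max = 274.7 kN

274.7


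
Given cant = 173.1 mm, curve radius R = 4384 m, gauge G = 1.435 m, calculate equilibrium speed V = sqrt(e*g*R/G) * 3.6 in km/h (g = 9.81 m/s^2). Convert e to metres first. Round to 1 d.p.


Convert cant: e = 173.1 mm = 0.1731 m
V_ms = sqrt(0.1731 * 9.81 * 4384 / 1.435)
V_ms = sqrt(5187.817856) = 72.0265 m/s
V = 72.0265 * 3.6 = 259.3 km/h

259.3


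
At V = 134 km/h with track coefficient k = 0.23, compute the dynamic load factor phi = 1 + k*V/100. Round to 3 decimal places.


phi = 1 + k * V / 100
phi = 1 + 0.23 * 134 / 100
phi = 1 + 0.3082
phi = 1.308

1.308


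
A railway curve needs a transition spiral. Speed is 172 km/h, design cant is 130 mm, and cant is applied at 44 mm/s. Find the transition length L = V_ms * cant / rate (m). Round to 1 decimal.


Convert speed: V = 172 / 3.6 = 47.7778 m/s
L = 47.7778 * 130 / 44
L = 6211.1111 / 44
L = 141.2 m

141.2


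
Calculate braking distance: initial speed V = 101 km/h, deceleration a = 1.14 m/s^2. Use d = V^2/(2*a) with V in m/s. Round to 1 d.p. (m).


Convert speed: V = 101 / 3.6 = 28.0556 m/s
V^2 = 787.1142
d = 787.1142 / (2 * 1.14)
d = 787.1142 / 2.28
d = 345.2 m

345.2


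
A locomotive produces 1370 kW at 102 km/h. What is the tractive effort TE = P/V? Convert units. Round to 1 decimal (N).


Convert: P = 1370 kW = 1370000 W
V = 102 / 3.6 = 28.3333 m/s
TE = 1370000 / 28.3333
TE = 48352.9 N

48352.9


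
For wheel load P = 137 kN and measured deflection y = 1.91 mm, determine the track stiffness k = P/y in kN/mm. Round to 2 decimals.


Track stiffness k = P / y
k = 137 / 1.91
k = 71.73 kN/mm

71.73


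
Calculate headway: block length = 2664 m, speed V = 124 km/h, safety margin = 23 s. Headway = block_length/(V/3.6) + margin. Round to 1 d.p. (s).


V = 124 / 3.6 = 34.4444 m/s
Block traversal time = 2664 / 34.4444 = 77.3419 s
Headway = 77.3419 + 23
Headway = 100.3 s

100.3


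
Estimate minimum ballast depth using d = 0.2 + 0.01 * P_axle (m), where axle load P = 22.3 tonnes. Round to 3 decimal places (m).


d = 0.2 + 0.01 * 22.3
d = 0.2 + 0.223
d = 0.423 m

0.423


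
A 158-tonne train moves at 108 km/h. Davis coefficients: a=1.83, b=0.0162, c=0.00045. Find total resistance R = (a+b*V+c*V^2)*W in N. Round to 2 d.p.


b*V = 0.0162 * 108 = 1.7496
c*V^2 = 0.00045 * 11664 = 5.2488
R_per_t = 1.83 + 1.7496 + 5.2488 = 8.8284 N/t
R_total = 8.8284 * 158 = 1394.89 N

1394.89


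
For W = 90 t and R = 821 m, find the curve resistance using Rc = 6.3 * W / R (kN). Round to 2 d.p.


Rc = 6.3 * W / R
Rc = 6.3 * 90 / 821
Rc = 567.0 / 821
Rc = 0.69 kN

0.69


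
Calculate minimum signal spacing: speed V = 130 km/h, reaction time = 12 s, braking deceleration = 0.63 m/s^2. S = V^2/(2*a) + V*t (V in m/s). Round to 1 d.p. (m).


V = 130 / 3.6 = 36.1111 m/s
Braking distance = 36.1111^2 / (2*0.63) = 1034.9304 m
Sighting distance = 36.1111 * 12 = 433.3333 m
S = 1034.9304 + 433.3333 = 1468.3 m

1468.3


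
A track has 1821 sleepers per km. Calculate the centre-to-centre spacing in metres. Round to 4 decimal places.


Spacing = 1000 m / number of sleepers
Spacing = 1000 / 1821
Spacing = 0.5491 m

0.5491


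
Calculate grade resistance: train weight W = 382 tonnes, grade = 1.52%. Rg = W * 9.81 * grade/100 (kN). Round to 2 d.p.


Rg = W * 9.81 * grade / 100
Rg = 382 * 9.81 * 1.52 / 100
Rg = 3747.42 * 0.0152
Rg = 56.96 kN

56.96


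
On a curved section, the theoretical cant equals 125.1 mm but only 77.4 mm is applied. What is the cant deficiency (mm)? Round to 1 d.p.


Cant deficiency = equilibrium cant - actual cant
CD = 125.1 - 77.4
CD = 47.7 mm

47.7


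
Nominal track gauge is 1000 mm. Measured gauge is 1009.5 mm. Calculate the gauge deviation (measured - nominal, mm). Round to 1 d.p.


Deviation = measured - nominal
Deviation = 1009.5 - 1000
Deviation = 9.5 mm

9.5


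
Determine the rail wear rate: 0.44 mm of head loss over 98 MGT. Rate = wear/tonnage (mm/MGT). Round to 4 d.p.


Wear rate = total wear / cumulative tonnage
Rate = 0.44 / 98
Rate = 0.0045 mm/MGT

0.0045


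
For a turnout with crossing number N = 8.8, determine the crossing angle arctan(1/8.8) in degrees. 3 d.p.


1/N = 1/8.8 = 0.113636
angle = arctan(0.113636) = 0.113151 rad
angle = 0.113151 * 180/pi = 6.483 degrees

6.483


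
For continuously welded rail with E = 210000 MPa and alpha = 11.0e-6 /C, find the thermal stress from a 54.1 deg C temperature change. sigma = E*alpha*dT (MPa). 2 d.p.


sigma = E * alpha * dT
sigma = 210000 * 11.0e-6 * 54.1
sigma = 2.31 * 54.1
sigma = 124.97 MPa

124.97


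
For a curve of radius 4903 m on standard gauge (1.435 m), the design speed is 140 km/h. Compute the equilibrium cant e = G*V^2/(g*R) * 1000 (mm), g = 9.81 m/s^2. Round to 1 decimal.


Convert speed: V = 140 / 3.6 = 38.8889 m/s
Apply formula: e = 1.435 * 38.8889^2 / (9.81 * 4903)
e = 1.435 * 1512.3457 / 48098.43
e = 0.04512 m = 45.1 mm

45.1


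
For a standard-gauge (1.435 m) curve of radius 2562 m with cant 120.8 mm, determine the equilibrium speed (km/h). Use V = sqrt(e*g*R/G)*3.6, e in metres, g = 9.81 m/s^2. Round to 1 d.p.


Convert cant: e = 120.8 mm = 0.1208 m
V_ms = sqrt(0.1208 * 9.81 * 2562 / 1.435)
V_ms = sqrt(2115.744234) = 45.9972 m/s
V = 45.9972 * 3.6 = 165.6 km/h

165.6


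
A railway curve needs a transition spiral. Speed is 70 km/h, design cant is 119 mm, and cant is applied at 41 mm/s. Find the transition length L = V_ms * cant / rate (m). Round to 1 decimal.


Convert speed: V = 70 / 3.6 = 19.4444 m/s
L = 19.4444 * 119 / 41
L = 2313.8889 / 41
L = 56.4 m

56.4


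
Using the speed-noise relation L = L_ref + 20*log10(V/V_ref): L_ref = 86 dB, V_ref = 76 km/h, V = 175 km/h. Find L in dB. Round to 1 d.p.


V/V_ref = 175 / 76 = 2.302632
log10(2.302632) = 0.362224
20 * 0.362224 = 7.2445
L = 86 + 7.2445 = 93.2 dB

93.2


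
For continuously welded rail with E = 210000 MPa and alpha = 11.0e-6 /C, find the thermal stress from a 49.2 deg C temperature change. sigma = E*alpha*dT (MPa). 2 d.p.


sigma = E * alpha * dT
sigma = 210000 * 11.0e-6 * 49.2
sigma = 2.31 * 49.2
sigma = 113.65 MPa

113.65


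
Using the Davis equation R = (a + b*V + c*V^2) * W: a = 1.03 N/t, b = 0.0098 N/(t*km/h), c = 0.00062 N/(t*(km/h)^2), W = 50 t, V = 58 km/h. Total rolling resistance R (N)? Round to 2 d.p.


b*V = 0.0098 * 58 = 0.5684
c*V^2 = 0.00062 * 3364 = 2.08568
R_per_t = 1.03 + 0.5684 + 2.08568 = 3.68408 N/t
R_total = 3.68408 * 50 = 184.20 N

184.20


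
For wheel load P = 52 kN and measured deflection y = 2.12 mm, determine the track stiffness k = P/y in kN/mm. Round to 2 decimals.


Track stiffness k = P / y
k = 52 / 2.12
k = 24.53 kN/mm

24.53


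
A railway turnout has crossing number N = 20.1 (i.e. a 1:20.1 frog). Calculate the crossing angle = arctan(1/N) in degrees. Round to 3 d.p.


1/N = 1/20.1 = 0.049751
angle = arctan(0.049751) = 0.04971 rad
angle = 0.04971 * 180/pi = 2.848 degrees

2.848


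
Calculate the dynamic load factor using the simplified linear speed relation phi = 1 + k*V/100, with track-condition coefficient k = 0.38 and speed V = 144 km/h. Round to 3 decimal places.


phi = 1 + k * V / 100
phi = 1 + 0.38 * 144 / 100
phi = 1 + 0.5472
phi = 1.547

1.547


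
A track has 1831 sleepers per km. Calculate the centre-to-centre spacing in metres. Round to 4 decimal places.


Spacing = 1000 m / number of sleepers
Spacing = 1000 / 1831
Spacing = 0.5461 m

0.5461


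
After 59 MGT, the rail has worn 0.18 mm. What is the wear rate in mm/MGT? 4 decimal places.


Wear rate = total wear / cumulative tonnage
Rate = 0.18 / 59
Rate = 0.0031 mm/MGT

0.0031


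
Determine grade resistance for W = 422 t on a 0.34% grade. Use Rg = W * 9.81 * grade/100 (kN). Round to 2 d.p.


Rg = W * 9.81 * grade / 100
Rg = 422 * 9.81 * 0.34 / 100
Rg = 4139.82 * 0.0034
Rg = 14.08 kN

14.08


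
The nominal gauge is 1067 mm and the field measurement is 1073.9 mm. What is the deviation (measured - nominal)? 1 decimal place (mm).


Deviation = measured - nominal
Deviation = 1073.9 - 1067
Deviation = 6.9 mm

6.9


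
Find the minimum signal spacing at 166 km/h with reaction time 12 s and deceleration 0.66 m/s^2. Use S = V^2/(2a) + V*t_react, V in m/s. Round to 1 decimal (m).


V = 166 / 3.6 = 46.1111 m/s
Braking distance = 46.1111^2 / (2*0.66) = 1610.7838 m
Sighting distance = 46.1111 * 12 = 553.3333 m
S = 1610.7838 + 553.3333 = 2164.1 m

2164.1


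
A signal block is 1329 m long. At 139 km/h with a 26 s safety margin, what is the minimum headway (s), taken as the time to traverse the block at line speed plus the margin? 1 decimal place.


V = 139 / 3.6 = 38.6111 m/s
Block traversal time = 1329 / 38.6111 = 34.4201 s
Headway = 34.4201 + 26
Headway = 60.4 s

60.4


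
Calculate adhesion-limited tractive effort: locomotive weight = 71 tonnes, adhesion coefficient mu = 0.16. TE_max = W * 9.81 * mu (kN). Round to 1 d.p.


TE_max = W * g * mu
TE_max = 71 * 9.81 * 0.16
TE_max = 696.51 * 0.16
TE_max = 111.4 kN

111.4


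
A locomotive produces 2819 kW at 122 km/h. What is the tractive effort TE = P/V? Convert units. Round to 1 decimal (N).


Convert: P = 2819 kW = 2819000 W
V = 122 / 3.6 = 33.8889 m/s
TE = 2819000 / 33.8889
TE = 83183.6 N

83183.6


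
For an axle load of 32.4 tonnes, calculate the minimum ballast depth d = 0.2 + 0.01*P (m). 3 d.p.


d = 0.2 + 0.01 * 32.4
d = 0.2 + 0.324
d = 0.524 m

0.524


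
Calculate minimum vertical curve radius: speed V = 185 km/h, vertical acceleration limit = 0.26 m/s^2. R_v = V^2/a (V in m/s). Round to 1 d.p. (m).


Convert speed: V = 185 / 3.6 = 51.3889 m/s
V^2 = 2640.8179 m^2/s^2
R_v = 2640.8179 / 0.26
R_v = 10157.0 m

10157.0


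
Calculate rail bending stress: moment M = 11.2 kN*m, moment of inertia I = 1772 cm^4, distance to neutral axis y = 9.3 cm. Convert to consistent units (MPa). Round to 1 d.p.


Convert units:
M = 11.2 kN*m = 11200000 N*mm
y = 9.3 cm = 93 mm
I = 1772 cm^4 = 17720000 mm^4
sigma = 11200000 * 93 / 17720000
sigma = 58.8 MPa

58.8


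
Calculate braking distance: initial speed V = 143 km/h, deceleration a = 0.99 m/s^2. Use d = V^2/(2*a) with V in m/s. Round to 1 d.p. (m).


Convert speed: V = 143 / 3.6 = 39.7222 m/s
V^2 = 1577.8549
d = 1577.8549 / (2 * 0.99)
d = 1577.8549 / 1.98
d = 796.9 m

796.9


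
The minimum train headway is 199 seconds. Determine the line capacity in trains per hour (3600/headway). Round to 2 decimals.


Capacity = 3600 / headway
Capacity = 3600 / 199
Capacity = 18.09 trains/hour

18.09


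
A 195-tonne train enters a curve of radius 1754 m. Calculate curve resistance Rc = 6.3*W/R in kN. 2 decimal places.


Rc = 6.3 * W / R
Rc = 6.3 * 195 / 1754
Rc = 1228.5 / 1754
Rc = 0.70 kN

0.70


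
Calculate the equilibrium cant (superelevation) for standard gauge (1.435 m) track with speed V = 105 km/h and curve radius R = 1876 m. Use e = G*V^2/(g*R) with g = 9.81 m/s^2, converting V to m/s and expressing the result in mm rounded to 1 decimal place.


Convert speed: V = 105 / 3.6 = 29.1667 m/s
Apply formula: e = 1.435 * 29.1667^2 / (9.81 * 1876)
e = 1.435 * 850.6944 / 18403.56
e = 0.066332 m = 66.3 mm

66.3


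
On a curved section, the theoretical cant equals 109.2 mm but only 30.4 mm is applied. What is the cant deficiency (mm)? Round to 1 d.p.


Cant deficiency = equilibrium cant - actual cant
CD = 109.2 - 30.4
CD = 78.8 mm

78.8


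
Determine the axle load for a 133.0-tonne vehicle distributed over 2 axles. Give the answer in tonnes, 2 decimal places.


Load per axle = total weight / number of axles
Load = 133.0 / 2
Load = 66.50 tonnes

66.50


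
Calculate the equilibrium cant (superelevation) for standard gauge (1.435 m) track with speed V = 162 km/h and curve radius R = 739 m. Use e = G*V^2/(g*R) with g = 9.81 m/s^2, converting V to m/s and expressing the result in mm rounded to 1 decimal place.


Convert speed: V = 162 / 3.6 = 45.0 m/s
Apply formula: e = 1.435 * 45.0^2 / (9.81 * 739)
e = 1.435 * 2025.0 / 7249.59
e = 0.400833 m = 400.8 mm

400.8


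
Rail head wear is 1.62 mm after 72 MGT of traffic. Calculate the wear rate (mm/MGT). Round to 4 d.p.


Wear rate = total wear / cumulative tonnage
Rate = 1.62 / 72
Rate = 0.0225 mm/MGT

0.0225


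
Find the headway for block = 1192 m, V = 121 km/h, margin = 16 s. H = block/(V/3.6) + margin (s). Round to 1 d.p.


V = 121 / 3.6 = 33.6111 m/s
Block traversal time = 1192 / 33.6111 = 35.4645 s
Headway = 35.4645 + 16
Headway = 51.5 s

51.5


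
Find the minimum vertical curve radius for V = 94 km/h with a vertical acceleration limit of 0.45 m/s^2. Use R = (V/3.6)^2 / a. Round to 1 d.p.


Convert speed: V = 94 / 3.6 = 26.1111 m/s
V^2 = 681.7901 m^2/s^2
R_v = 681.7901 / 0.45
R_v = 1515.1 m

1515.1


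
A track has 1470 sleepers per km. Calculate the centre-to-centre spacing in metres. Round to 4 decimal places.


Spacing = 1000 m / number of sleepers
Spacing = 1000 / 1470
Spacing = 0.6803 m

0.6803


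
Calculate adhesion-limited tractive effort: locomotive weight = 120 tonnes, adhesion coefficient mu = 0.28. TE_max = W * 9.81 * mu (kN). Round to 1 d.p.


TE_max = W * g * mu
TE_max = 120 * 9.81 * 0.28
TE_max = 1177.2 * 0.28
TE_max = 329.6 kN

329.6


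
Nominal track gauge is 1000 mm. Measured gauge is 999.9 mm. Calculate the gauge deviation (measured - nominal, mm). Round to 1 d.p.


Deviation = measured - nominal
Deviation = 999.9 - 1000
Deviation = -0.1 mm

-0.1


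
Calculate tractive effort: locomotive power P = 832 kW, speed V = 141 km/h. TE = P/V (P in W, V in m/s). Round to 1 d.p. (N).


Convert: P = 832 kW = 832000 W
V = 141 / 3.6 = 39.1667 m/s
TE = 832000 / 39.1667
TE = 21242.6 N

21242.6


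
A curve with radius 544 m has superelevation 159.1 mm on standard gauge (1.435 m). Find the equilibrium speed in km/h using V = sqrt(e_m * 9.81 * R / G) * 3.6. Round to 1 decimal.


Convert cant: e = 159.1 mm = 0.1591 m
V_ms = sqrt(0.1591 * 9.81 * 544 / 1.435)
V_ms = sqrt(591.679041) = 24.3245 m/s
V = 24.3245 * 3.6 = 87.6 km/h

87.6


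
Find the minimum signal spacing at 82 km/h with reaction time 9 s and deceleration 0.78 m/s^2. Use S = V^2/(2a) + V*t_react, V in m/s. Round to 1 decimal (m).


V = 82 / 3.6 = 22.7778 m/s
Braking distance = 22.7778^2 / (2*0.78) = 332.5815 m
Sighting distance = 22.7778 * 9 = 205.0 m
S = 332.5815 + 205.0 = 537.6 m

537.6


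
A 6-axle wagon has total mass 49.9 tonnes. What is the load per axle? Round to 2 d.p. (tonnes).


Load per axle = total weight / number of axles
Load = 49.9 / 6
Load = 8.32 tonnes

8.32


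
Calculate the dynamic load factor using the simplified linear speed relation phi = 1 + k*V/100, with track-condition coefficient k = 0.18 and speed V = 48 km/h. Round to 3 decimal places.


phi = 1 + k * V / 100
phi = 1 + 0.18 * 48 / 100
phi = 1 + 0.0864
phi = 1.086

1.086


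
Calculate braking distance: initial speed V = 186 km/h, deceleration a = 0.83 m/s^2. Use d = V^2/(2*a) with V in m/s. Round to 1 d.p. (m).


Convert speed: V = 186 / 3.6 = 51.6667 m/s
V^2 = 2669.4444
d = 2669.4444 / (2 * 0.83)
d = 2669.4444 / 1.66
d = 1608.1 m

1608.1


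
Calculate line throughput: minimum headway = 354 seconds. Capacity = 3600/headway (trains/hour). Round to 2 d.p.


Capacity = 3600 / headway
Capacity = 3600 / 354
Capacity = 10.17 trains/hour

10.17


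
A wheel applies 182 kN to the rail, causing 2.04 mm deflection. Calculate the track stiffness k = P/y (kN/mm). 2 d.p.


Track stiffness k = P / y
k = 182 / 2.04
k = 89.22 kN/mm

89.22


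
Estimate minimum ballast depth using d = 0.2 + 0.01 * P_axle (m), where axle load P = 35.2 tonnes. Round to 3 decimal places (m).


d = 0.2 + 0.01 * 35.2
d = 0.2 + 0.352
d = 0.552 m

0.552


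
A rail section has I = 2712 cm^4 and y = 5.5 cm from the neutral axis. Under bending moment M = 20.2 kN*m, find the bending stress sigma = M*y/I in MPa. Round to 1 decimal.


Convert units:
M = 20.2 kN*m = 20200000 N*mm
y = 5.5 cm = 55 mm
I = 2712 cm^4 = 27120000 mm^4
sigma = 20200000 * 55 / 27120000
sigma = 41.0 MPa

41.0


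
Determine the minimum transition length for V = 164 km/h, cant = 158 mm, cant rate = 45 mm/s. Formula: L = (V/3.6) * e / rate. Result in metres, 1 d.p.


Convert speed: V = 164 / 3.6 = 45.5556 m/s
L = 45.5556 * 158 / 45
L = 7197.7778 / 45
L = 160.0 m

160.0


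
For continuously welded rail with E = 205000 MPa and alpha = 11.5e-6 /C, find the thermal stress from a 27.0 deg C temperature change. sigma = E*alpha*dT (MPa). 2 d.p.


sigma = E * alpha * dT
sigma = 205000 * 11.5e-6 * 27.0
sigma = 2.3575 * 27.0
sigma = 63.65 MPa

63.65


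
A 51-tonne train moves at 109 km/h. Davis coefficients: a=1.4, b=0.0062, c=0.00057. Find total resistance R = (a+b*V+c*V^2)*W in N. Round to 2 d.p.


b*V = 0.0062 * 109 = 0.6758
c*V^2 = 0.00057 * 11881 = 6.77217
R_per_t = 1.4 + 0.6758 + 6.77217 = 8.84797 N/t
R_total = 8.84797 * 51 = 451.25 N

451.25


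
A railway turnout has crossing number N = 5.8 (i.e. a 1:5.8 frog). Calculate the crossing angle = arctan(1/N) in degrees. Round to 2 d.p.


1/N = 1/5.8 = 0.172414
angle = arctan(0.172414) = 0.170735 rad
angle = 0.170735 * 180/pi = 9.78 degrees

9.78


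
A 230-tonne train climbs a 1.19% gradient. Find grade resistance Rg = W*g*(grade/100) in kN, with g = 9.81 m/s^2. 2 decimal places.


Rg = W * 9.81 * grade / 100
Rg = 230 * 9.81 * 1.19 / 100
Rg = 2256.3 * 0.0119
Rg = 26.85 kN

26.85


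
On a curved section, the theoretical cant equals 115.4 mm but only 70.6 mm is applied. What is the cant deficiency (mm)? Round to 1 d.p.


Cant deficiency = equilibrium cant - actual cant
CD = 115.4 - 70.6
CD = 44.8 mm

44.8


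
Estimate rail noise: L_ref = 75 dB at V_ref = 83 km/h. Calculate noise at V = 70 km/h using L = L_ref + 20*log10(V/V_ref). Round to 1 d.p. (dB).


V/V_ref = 70 / 83 = 0.843373
log10(0.843373) = -0.07398
20 * -0.07398 = -1.4796
L = 75 + -1.4796 = 73.5 dB

73.5


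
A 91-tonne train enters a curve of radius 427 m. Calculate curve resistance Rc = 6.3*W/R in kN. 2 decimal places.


Rc = 6.3 * W / R
Rc = 6.3 * 91 / 427
Rc = 573.3 / 427
Rc = 1.34 kN

1.34


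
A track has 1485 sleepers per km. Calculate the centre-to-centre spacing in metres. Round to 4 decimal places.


Spacing = 1000 m / number of sleepers
Spacing = 1000 / 1485
Spacing = 0.6734 m

0.6734


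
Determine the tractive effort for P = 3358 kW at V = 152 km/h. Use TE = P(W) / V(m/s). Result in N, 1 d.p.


Convert: P = 3358 kW = 3358000 W
V = 152 / 3.6 = 42.2222 m/s
TE = 3358000 / 42.2222
TE = 79531.6 N

79531.6


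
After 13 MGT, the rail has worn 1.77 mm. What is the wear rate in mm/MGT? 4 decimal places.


Wear rate = total wear / cumulative tonnage
Rate = 1.77 / 13
Rate = 0.1362 mm/MGT

0.1362


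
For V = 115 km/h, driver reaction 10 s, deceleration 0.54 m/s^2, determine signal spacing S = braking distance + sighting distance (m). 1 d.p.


V = 115 / 3.6 = 31.9444 m/s
Braking distance = 31.9444^2 / (2*0.54) = 944.8588 m
Sighting distance = 31.9444 * 10 = 319.4444 m
S = 944.8588 + 319.4444 = 1264.3 m

1264.3


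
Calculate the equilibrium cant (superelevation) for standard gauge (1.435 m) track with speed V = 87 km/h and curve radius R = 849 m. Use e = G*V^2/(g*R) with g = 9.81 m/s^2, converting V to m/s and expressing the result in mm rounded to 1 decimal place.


Convert speed: V = 87 / 3.6 = 24.1667 m/s
Apply formula: e = 1.435 * 24.1667^2 / (9.81 * 849)
e = 1.435 * 584.0278 / 8328.69
e = 0.100626 m = 100.6 mm

100.6


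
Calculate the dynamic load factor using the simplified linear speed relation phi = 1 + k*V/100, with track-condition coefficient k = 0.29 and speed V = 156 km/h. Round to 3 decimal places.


phi = 1 + k * V / 100
phi = 1 + 0.29 * 156 / 100
phi = 1 + 0.4524
phi = 1.452

1.452


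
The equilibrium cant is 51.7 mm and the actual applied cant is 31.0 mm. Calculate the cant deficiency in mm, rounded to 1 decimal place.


Cant deficiency = equilibrium cant - actual cant
CD = 51.7 - 31.0
CD = 20.7 mm

20.7


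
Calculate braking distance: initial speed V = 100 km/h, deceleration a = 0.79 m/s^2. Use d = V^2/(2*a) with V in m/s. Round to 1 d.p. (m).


Convert speed: V = 100 / 3.6 = 27.7778 m/s
V^2 = 771.6049
d = 771.6049 / (2 * 0.79)
d = 771.6049 / 1.58
d = 488.4 m

488.4


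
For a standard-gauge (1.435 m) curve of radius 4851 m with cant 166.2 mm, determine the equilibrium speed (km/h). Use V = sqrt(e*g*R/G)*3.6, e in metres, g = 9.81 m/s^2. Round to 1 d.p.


Convert cant: e = 166.2 mm = 0.1662 m
V_ms = sqrt(0.1662 * 9.81 * 4851 / 1.435)
V_ms = sqrt(5511.621688) = 74.2403 m/s
V = 74.2403 * 3.6 = 267.3 km/h

267.3


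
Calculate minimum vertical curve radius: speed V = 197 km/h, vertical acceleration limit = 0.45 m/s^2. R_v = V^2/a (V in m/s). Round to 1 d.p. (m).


Convert speed: V = 197 / 3.6 = 54.7222 m/s
V^2 = 2994.5216 m^2/s^2
R_v = 2994.5216 / 0.45
R_v = 6654.5 m

6654.5


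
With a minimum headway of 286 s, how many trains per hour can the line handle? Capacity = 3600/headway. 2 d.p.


Capacity = 3600 / headway
Capacity = 3600 / 286
Capacity = 12.59 trains/hour

12.59


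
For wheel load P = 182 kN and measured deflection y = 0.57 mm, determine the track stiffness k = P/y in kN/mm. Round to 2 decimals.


Track stiffness k = P / y
k = 182 / 0.57
k = 319.30 kN/mm

319.30


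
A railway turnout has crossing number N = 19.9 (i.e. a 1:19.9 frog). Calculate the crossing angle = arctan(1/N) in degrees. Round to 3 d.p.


1/N = 1/19.9 = 0.050251
angle = arctan(0.050251) = 0.050209 rad
angle = 0.050209 * 180/pi = 2.877 degrees

2.877


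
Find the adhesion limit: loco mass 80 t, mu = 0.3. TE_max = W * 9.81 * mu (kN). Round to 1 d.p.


TE_max = W * g * mu
TE_max = 80 * 9.81 * 0.3
TE_max = 784.8 * 0.3
TE_max = 235.4 kN

235.4


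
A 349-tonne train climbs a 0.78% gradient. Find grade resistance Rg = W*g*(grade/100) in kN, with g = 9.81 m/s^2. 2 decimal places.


Rg = W * 9.81 * grade / 100
Rg = 349 * 9.81 * 0.78 / 100
Rg = 3423.69 * 0.0078
Rg = 26.70 kN

26.70


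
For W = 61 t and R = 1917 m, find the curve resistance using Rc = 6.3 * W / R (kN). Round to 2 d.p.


Rc = 6.3 * W / R
Rc = 6.3 * 61 / 1917
Rc = 384.3 / 1917
Rc = 0.20 kN

0.20


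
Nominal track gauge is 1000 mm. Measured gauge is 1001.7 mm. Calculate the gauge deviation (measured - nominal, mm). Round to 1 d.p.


Deviation = measured - nominal
Deviation = 1001.7 - 1000
Deviation = 1.7 mm

1.7


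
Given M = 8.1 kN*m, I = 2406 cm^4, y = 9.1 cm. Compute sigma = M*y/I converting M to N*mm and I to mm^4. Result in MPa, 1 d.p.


Convert units:
M = 8.1 kN*m = 8100000 N*mm
y = 9.1 cm = 91 mm
I = 2406 cm^4 = 24060000 mm^4
sigma = 8100000 * 91 / 24060000
sigma = 30.6 MPa

30.6


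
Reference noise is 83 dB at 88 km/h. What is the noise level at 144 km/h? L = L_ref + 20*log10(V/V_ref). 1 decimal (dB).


V/V_ref = 144 / 88 = 1.636364
log10(1.636364) = 0.21388
20 * 0.21388 = 4.2776
L = 83 + 4.2776 = 87.3 dB

87.3


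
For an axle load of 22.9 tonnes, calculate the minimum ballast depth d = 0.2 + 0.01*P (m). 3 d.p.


d = 0.2 + 0.01 * 22.9
d = 0.2 + 0.229
d = 0.429 m

0.429


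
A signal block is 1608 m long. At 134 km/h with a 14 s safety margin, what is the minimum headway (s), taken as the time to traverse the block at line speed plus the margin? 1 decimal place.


V = 134 / 3.6 = 37.2222 m/s
Block traversal time = 1608 / 37.2222 = 43.2 s
Headway = 43.2 + 14
Headway = 57.2 s

57.2


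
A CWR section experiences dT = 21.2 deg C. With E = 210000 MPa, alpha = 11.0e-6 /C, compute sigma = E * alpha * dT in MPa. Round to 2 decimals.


sigma = E * alpha * dT
sigma = 210000 * 11.0e-6 * 21.2
sigma = 2.31 * 21.2
sigma = 48.97 MPa

48.97


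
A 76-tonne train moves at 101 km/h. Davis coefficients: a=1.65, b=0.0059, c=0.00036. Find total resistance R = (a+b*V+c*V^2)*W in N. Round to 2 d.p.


b*V = 0.0059 * 101 = 0.5959
c*V^2 = 0.00036 * 10201 = 3.67236
R_per_t = 1.65 + 0.5959 + 3.67236 = 5.91826 N/t
R_total = 5.91826 * 76 = 449.79 N

449.79


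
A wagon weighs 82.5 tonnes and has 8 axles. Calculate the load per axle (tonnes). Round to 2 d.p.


Load per axle = total weight / number of axles
Load = 82.5 / 8
Load = 10.31 tonnes

10.31


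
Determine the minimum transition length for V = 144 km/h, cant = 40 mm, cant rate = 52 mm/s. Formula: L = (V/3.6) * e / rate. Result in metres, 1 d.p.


Convert speed: V = 144 / 3.6 = 40.0 m/s
L = 40.0 * 40 / 52
L = 1600.0 / 52
L = 30.8 m

30.8


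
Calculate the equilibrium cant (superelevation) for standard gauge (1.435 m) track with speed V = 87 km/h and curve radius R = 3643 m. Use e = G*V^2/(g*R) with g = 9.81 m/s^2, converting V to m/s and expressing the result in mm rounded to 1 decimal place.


Convert speed: V = 87 / 3.6 = 24.1667 m/s
Apply formula: e = 1.435 * 24.1667^2 / (9.81 * 3643)
e = 1.435 * 584.0278 / 35737.83
e = 0.023451 m = 23.5 mm

23.5


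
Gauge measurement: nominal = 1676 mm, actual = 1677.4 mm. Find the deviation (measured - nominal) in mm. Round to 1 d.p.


Deviation = measured - nominal
Deviation = 1677.4 - 1676
Deviation = 1.4 mm

1.4


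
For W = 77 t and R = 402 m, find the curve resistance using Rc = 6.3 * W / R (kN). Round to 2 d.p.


Rc = 6.3 * W / R
Rc = 6.3 * 77 / 402
Rc = 485.1 / 402
Rc = 1.21 kN

1.21


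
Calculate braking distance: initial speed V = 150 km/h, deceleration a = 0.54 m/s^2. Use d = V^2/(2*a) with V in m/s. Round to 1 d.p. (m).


Convert speed: V = 150 / 3.6 = 41.6667 m/s
V^2 = 1736.1111
d = 1736.1111 / (2 * 0.54)
d = 1736.1111 / 1.08
d = 1607.5 m

1607.5


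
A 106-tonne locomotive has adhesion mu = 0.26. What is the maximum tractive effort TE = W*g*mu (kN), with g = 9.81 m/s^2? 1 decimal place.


TE_max = W * g * mu
TE_max = 106 * 9.81 * 0.26
TE_max = 1039.86 * 0.26
TE_max = 270.4 kN

270.4


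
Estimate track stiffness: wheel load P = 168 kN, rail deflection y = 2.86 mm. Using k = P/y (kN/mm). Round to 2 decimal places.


Track stiffness k = P / y
k = 168 / 2.86
k = 58.74 kN/mm

58.74


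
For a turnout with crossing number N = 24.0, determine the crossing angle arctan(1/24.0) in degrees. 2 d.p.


1/N = 1/24.0 = 0.041667
angle = arctan(0.041667) = 0.041643 rad
angle = 0.041643 * 180/pi = 2.39 degrees

2.39


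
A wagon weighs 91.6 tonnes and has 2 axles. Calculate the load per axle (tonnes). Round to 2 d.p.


Load per axle = total weight / number of axles
Load = 91.6 / 2
Load = 45.80 tonnes

45.80


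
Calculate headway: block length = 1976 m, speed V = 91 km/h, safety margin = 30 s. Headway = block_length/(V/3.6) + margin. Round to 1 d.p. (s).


V = 91 / 3.6 = 25.2778 m/s
Block traversal time = 1976 / 25.2778 = 78.1714 s
Headway = 78.1714 + 30
Headway = 108.2 s

108.2


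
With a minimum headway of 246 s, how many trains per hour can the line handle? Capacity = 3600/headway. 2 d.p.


Capacity = 3600 / headway
Capacity = 3600 / 246
Capacity = 14.63 trains/hour

14.63


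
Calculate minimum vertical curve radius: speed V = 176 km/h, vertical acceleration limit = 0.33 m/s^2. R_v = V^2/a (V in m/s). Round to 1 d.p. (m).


Convert speed: V = 176 / 3.6 = 48.8889 m/s
V^2 = 2390.1235 m^2/s^2
R_v = 2390.1235 / 0.33
R_v = 7242.8 m

7242.8


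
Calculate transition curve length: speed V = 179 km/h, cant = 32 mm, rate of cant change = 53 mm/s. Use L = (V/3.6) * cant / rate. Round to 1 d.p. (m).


Convert speed: V = 179 / 3.6 = 49.7222 m/s
L = 49.7222 * 32 / 53
L = 1591.1111 / 53
L = 30.0 m

30.0


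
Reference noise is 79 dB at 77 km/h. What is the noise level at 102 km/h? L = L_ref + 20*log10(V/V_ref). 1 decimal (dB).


V/V_ref = 102 / 77 = 1.324675
log10(1.324675) = 0.122109
20 * 0.122109 = 2.4422
L = 79 + 2.4422 = 81.4 dB

81.4


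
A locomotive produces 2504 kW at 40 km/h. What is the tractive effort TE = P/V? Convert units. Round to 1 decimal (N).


Convert: P = 2504 kW = 2504000 W
V = 40 / 3.6 = 11.1111 m/s
TE = 2504000 / 11.1111
TE = 225360.0 N

225360.0


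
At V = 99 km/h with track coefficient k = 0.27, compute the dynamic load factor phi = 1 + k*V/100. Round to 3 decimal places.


phi = 1 + k * V / 100
phi = 1 + 0.27 * 99 / 100
phi = 1 + 0.2673
phi = 1.267

1.267


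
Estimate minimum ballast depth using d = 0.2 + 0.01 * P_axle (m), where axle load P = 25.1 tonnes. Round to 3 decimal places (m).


d = 0.2 + 0.01 * 25.1
d = 0.2 + 0.251
d = 0.451 m

0.451


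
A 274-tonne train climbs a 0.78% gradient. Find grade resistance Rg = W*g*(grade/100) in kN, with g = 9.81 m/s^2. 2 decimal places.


Rg = W * 9.81 * grade / 100
Rg = 274 * 9.81 * 0.78 / 100
Rg = 2687.94 * 0.0078
Rg = 20.97 kN

20.97


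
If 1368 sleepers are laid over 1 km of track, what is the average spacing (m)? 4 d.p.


Spacing = 1000 m / number of sleepers
Spacing = 1000 / 1368
Spacing = 0.7310 m

0.7310


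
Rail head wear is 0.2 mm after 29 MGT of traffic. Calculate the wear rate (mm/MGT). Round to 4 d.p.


Wear rate = total wear / cumulative tonnage
Rate = 0.2 / 29
Rate = 0.0069 mm/MGT

0.0069


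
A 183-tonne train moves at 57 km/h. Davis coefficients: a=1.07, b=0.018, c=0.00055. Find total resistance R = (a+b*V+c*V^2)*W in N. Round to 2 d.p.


b*V = 0.018 * 57 = 1.026
c*V^2 = 0.00055 * 3249 = 1.78695
R_per_t = 1.07 + 1.026 + 1.78695 = 3.88295 N/t
R_total = 3.88295 * 183 = 710.58 N

710.58


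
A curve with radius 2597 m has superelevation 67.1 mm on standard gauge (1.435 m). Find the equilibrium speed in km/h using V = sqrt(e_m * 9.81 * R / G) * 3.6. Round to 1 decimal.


Convert cant: e = 67.1 mm = 0.0671 m
V_ms = sqrt(0.0671 * 9.81 * 2597 / 1.435)
V_ms = sqrt(1191.273761) = 34.5148 m/s
V = 34.5148 * 3.6 = 124.3 km/h

124.3


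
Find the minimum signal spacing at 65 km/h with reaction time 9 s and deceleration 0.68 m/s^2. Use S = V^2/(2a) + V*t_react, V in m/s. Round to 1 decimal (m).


V = 65 / 3.6 = 18.0556 m/s
Braking distance = 18.0556^2 / (2*0.68) = 239.7082 m
Sighting distance = 18.0556 * 9 = 162.5 m
S = 239.7082 + 162.5 = 402.2 m

402.2


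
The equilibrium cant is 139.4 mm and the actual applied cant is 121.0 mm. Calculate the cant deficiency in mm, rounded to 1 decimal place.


Cant deficiency = equilibrium cant - actual cant
CD = 139.4 - 121.0
CD = 18.4 mm

18.4


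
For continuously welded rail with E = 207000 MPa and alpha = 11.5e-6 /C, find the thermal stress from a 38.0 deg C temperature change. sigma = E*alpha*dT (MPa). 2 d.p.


sigma = E * alpha * dT
sigma = 207000 * 11.5e-6 * 38.0
sigma = 2.3805 * 38.0
sigma = 90.46 MPa

90.46


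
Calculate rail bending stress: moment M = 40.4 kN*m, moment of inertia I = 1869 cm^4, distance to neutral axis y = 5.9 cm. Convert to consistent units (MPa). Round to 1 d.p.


Convert units:
M = 40.4 kN*m = 40400000 N*mm
y = 5.9 cm = 59 mm
I = 1869 cm^4 = 18690000 mm^4
sigma = 40400000 * 59 / 18690000
sigma = 127.5 MPa

127.5


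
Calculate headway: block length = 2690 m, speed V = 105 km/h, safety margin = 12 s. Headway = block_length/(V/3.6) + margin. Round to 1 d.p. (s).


V = 105 / 3.6 = 29.1667 m/s
Block traversal time = 2690 / 29.1667 = 92.2286 s
Headway = 92.2286 + 12
Headway = 104.2 s

104.2


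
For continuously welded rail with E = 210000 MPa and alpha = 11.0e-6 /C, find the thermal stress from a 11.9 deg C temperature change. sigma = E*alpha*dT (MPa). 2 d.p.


sigma = E * alpha * dT
sigma = 210000 * 11.0e-6 * 11.9
sigma = 2.31 * 11.9
sigma = 27.49 MPa

27.49


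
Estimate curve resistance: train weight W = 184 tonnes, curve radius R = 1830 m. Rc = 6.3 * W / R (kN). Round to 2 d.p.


Rc = 6.3 * W / R
Rc = 6.3 * 184 / 1830
Rc = 1159.2 / 1830
Rc = 0.63 kN

0.63


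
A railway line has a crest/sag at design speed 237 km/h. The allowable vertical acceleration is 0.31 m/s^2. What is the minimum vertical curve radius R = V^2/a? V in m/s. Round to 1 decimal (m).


Convert speed: V = 237 / 3.6 = 65.8333 m/s
V^2 = 4334.0278 m^2/s^2
R_v = 4334.0278 / 0.31
R_v = 13980.7 m

13980.7


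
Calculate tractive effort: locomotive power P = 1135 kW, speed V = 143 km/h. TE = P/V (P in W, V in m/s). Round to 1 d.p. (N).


Convert: P = 1135 kW = 1135000 W
V = 143 / 3.6 = 39.7222 m/s
TE = 1135000 / 39.7222
TE = 28573.4 N

28573.4


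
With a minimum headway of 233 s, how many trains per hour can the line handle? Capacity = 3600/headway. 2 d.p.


Capacity = 3600 / headway
Capacity = 3600 / 233
Capacity = 15.45 trains/hour

15.45


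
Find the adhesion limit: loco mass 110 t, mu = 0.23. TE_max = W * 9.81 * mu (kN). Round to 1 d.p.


TE_max = W * g * mu
TE_max = 110 * 9.81 * 0.23
TE_max = 1079.1 * 0.23
TE_max = 248.2 kN

248.2


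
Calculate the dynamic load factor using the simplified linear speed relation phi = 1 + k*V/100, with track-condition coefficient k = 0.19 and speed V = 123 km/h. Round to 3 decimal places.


phi = 1 + k * V / 100
phi = 1 + 0.19 * 123 / 100
phi = 1 + 0.2337
phi = 1.234

1.234


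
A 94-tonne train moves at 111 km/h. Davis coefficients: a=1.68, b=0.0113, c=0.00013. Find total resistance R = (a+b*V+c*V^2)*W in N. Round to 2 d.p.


b*V = 0.0113 * 111 = 1.2543
c*V^2 = 0.00013 * 12321 = 1.60173
R_per_t = 1.68 + 1.2543 + 1.60173 = 4.53603 N/t
R_total = 4.53603 * 94 = 426.39 N

426.39


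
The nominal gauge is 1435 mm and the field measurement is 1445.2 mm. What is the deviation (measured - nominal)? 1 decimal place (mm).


Deviation = measured - nominal
Deviation = 1445.2 - 1435
Deviation = 10.2 mm

10.2


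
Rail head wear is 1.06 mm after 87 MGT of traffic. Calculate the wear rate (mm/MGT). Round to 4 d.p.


Wear rate = total wear / cumulative tonnage
Rate = 1.06 / 87
Rate = 0.0122 mm/MGT

0.0122


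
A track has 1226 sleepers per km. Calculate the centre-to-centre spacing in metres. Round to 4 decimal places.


Spacing = 1000 m / number of sleepers
Spacing = 1000 / 1226
Spacing = 0.8157 m

0.8157


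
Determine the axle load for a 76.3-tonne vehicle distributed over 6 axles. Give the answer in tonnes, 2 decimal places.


Load per axle = total weight / number of axles
Load = 76.3 / 6
Load = 12.72 tonnes

12.72


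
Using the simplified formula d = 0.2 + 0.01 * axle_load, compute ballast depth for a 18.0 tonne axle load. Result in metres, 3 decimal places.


d = 0.2 + 0.01 * 18.0
d = 0.2 + 0.18
d = 0.380 m

0.380


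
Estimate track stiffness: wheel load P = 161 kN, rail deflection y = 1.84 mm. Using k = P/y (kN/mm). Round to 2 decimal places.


Track stiffness k = P / y
k = 161 / 1.84
k = 87.50 kN/mm

87.50


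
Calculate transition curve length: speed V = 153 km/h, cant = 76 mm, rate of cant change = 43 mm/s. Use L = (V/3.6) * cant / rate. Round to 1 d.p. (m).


Convert speed: V = 153 / 3.6 = 42.5 m/s
L = 42.5 * 76 / 43
L = 3230.0 / 43
L = 75.1 m

75.1


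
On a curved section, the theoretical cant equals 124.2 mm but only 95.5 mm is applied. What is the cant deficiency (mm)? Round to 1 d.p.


Cant deficiency = equilibrium cant - actual cant
CD = 124.2 - 95.5
CD = 28.7 mm

28.7


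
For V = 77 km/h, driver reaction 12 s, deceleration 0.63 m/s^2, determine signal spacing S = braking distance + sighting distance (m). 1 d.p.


V = 77 / 3.6 = 21.3889 m/s
Braking distance = 21.3889^2 / (2*0.63) = 363.083 m
Sighting distance = 21.3889 * 12 = 256.6667 m
S = 363.083 + 256.6667 = 619.7 m

619.7


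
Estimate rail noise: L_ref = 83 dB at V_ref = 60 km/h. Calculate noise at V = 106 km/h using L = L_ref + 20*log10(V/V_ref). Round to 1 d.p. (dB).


V/V_ref = 106 / 60 = 1.766667
log10(1.766667) = 0.247155
20 * 0.247155 = 4.9431
L = 83 + 4.9431 = 87.9 dB

87.9


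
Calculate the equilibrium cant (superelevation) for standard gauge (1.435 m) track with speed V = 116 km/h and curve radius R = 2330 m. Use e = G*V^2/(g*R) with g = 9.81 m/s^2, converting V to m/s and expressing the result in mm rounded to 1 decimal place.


Convert speed: V = 116 / 3.6 = 32.2222 m/s
Apply formula: e = 1.435 * 32.2222^2 / (9.81 * 2330)
e = 1.435 * 1038.2716 / 22857.3
e = 0.065184 m = 65.2 mm

65.2


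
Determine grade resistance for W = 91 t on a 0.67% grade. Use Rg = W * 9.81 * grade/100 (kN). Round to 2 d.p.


Rg = W * 9.81 * grade / 100
Rg = 91 * 9.81 * 0.67 / 100
Rg = 892.71 * 0.0067
Rg = 5.98 kN

5.98


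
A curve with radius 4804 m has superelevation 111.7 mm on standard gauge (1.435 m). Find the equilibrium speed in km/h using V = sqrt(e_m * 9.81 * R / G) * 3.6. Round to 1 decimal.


Convert cant: e = 111.7 mm = 0.1117 m
V_ms = sqrt(0.1117 * 9.81 * 4804 / 1.435)
V_ms = sqrt(3668.371225) = 60.5671 m/s
V = 60.5671 * 3.6 = 218.0 km/h

218.0


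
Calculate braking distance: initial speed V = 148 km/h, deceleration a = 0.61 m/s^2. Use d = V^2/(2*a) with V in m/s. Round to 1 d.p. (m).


Convert speed: V = 148 / 3.6 = 41.1111 m/s
V^2 = 1690.1235
d = 1690.1235 / (2 * 0.61)
d = 1690.1235 / 1.22
d = 1385.3 m

1385.3


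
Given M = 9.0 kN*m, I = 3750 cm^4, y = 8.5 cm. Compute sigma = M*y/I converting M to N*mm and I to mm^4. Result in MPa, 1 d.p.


Convert units:
M = 9.0 kN*m = 9000000 N*mm
y = 8.5 cm = 85 mm
I = 3750 cm^4 = 37500000 mm^4
sigma = 9000000 * 85 / 37500000
sigma = 20.4 MPa

20.4


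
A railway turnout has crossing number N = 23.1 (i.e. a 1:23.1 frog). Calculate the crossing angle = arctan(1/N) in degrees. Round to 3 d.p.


1/N = 1/23.1 = 0.04329
angle = arctan(0.04329) = 0.043263 rad
angle = 0.043263 * 180/pi = 2.479 degrees

2.479


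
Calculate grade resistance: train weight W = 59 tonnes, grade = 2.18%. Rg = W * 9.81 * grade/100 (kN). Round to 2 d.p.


Rg = W * 9.81 * grade / 100
Rg = 59 * 9.81 * 2.18 / 100
Rg = 578.79 * 0.0218
Rg = 12.62 kN

12.62


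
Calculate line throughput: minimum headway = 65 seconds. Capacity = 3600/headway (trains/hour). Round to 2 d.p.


Capacity = 3600 / headway
Capacity = 3600 / 65
Capacity = 55.38 trains/hour

55.38


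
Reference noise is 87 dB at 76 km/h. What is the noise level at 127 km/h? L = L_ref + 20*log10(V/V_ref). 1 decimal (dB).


V/V_ref = 127 / 76 = 1.671053
log10(1.671053) = 0.22299
20 * 0.22299 = 4.4598
L = 87 + 4.4598 = 91.5 dB

91.5


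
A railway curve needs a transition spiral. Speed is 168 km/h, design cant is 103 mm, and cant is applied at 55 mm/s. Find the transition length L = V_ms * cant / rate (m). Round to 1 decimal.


Convert speed: V = 168 / 3.6 = 46.6667 m/s
L = 46.6667 * 103 / 55
L = 4806.6667 / 55
L = 87.4 m

87.4
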